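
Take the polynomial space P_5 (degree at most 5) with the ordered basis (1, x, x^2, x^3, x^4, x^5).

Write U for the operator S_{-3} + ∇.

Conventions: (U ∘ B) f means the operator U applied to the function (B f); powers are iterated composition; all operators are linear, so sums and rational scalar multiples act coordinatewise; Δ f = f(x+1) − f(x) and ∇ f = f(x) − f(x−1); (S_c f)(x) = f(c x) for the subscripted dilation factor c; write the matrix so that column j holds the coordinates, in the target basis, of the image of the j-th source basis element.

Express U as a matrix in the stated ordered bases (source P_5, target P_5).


the matrix is [[1, 1, -1, 1, -1, 1]; [0, -3, 2, -3, 4, -5]; [0, 0, 9, 3, -6, 10]; [0, 0, 0, -27, 4, -10]; [0, 0, 0, 0, 81, 5]; [0, 0, 0, 0, 0, -243]] (rows listed top to bottom)

image of 1: 1
image of x: -3x + 1
image of x^2: 9x^2 + 2x - 1
image of x^3: -27x^3 + 3x^2 - 3x + 1
image of x^4: 81x^4 + 4x^3 - 6x^2 + 4x - 1
image of x^5: -243x^5 + 5x^4 - 10x^3 + 10x^2 - 5x + 1
each image's coordinates form column j of the matrix


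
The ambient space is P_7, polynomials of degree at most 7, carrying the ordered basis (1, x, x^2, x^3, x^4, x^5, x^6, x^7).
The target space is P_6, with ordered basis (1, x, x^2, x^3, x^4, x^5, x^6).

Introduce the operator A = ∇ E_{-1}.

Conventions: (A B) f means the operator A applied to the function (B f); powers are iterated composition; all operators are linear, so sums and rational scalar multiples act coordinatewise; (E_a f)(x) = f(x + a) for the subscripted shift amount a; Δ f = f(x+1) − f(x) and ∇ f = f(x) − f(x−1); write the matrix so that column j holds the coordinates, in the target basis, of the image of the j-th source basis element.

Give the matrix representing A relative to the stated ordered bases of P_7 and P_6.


image of 1: 0
image of x: 1
image of x^2: 2x - 3
image of x^3: 3x^2 - 9x + 7
image of x^4: 4x^3 - 18x^2 + 28x - 15
image of x^5: 5x^4 - 30x^3 + 70x^2 - 75x + 31
image of x^6: 6x^5 - 45x^4 + 140x^3 - 225x^2 + 186x - 63
image of x^7: 7x^6 - 63x^5 + 245x^4 - 525x^3 + 651x^2 - 441x + 127
each image's coordinates form column j of the matrix

the matrix is [[0, 1, -3, 7, -15, 31, -63, 127]; [0, 0, 2, -9, 28, -75, 186, -441]; [0, 0, 0, 3, -18, 70, -225, 651]; [0, 0, 0, 0, 4, -30, 140, -525]; [0, 0, 0, 0, 0, 5, -45, 245]; [0, 0, 0, 0, 0, 0, 6, -63]; [0, 0, 0, 0, 0, 0, 0, 7]] (rows listed top to bottom)


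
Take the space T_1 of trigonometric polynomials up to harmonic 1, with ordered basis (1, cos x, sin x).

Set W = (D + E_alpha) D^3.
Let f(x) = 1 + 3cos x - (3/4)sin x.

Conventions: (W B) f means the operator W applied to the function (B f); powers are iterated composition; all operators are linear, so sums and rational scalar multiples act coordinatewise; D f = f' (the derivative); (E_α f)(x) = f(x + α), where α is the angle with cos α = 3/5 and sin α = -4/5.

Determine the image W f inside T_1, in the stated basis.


D f = -(3/4)cos x - 3sin x
D D f = -3cos x + (3/4)sin x
D D D f = (3/4)cos x + 3sin x
D D^3 f = 3cos x - (3/4)sin x
E_alpha D^3 f = -(39/20)cos x + (12/5)sin x
(D + E_alpha) D^3 f = (21/20)cos x + (33/20)sin x

g(x) = (21/20)cos x + (33/20)sin x


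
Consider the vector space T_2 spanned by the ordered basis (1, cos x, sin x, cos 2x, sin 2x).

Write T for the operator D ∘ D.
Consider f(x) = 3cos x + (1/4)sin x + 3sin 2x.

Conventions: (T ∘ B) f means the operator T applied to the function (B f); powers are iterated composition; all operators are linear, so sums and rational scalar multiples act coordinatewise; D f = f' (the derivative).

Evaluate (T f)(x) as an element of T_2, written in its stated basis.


D f = (1/4)cos x - 3sin x + 6cos 2x
D D f = -3cos x - (1/4)sin x - 12sin 2x

the image equals g(x) = -3cos x - (1/4)sin x - 12sin 2x


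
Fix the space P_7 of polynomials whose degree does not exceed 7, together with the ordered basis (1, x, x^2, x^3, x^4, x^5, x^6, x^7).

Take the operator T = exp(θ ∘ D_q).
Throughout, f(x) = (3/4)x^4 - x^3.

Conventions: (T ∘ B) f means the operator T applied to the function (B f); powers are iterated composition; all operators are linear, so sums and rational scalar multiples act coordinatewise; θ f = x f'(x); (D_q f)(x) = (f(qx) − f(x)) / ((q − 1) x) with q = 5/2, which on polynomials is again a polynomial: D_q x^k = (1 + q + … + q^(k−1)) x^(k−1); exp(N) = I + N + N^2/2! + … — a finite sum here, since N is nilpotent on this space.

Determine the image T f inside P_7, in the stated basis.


the result is g(x) = (3/4)x^4 + (1795/32)x^3 + (68757/128)x^2 + (157521/256)x

order-1 term: (1827/32)x^3 - (39/2)x^2
order-2 term: (71253/128)x^2 - (273/8)x
order-3 term: (166257/256)x
the series for exp(θ ∘ D_q) f terminates at order 3
exp(θ ∘ D_q) f = (3/4)x^4 + (1795/32)x^3 + (68757/128)x^2 + (157521/256)x


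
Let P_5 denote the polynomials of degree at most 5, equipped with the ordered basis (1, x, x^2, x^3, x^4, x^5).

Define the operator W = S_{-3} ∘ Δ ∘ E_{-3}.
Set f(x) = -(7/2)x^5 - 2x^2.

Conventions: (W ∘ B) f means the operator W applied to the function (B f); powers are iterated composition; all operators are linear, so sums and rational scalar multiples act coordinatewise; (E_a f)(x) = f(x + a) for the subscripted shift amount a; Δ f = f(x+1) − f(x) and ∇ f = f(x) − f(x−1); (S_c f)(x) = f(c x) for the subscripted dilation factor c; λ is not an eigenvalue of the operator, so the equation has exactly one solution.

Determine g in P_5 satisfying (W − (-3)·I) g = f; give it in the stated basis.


g(x) = -(7/6)x^5 + (315/2)x^4 + 6195x^3 - (122747/3)x^2 - (974443/6)x - 99595/2

write g with unknown coordinates in the stated basis and equate coefficients in (W − (-3)·I) g = f
solving from the highest basis element down gives g = -(7/6)x^5 + (315/2)x^4 + 6195x^3 - (122747/3)x^2 - (974443/6)x - 99595/2
check: W g = -(945/2)x^4 - 18585x^3 + 122745x^2 + (974443/2)x + 298785/2
so W g − (-3)·g = -(7/2)x^5 - 2x^2 = f ✓


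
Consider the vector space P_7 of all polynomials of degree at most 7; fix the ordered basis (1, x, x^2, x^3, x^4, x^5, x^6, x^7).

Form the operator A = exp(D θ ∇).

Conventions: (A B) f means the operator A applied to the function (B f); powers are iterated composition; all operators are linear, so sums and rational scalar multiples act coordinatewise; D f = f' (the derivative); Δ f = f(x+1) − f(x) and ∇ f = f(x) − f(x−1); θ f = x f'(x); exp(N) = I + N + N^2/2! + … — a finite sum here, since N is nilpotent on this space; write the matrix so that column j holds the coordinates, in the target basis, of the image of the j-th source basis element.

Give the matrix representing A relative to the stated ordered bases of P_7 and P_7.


image of 1: 1
image of x: x
image of x^2: x^2 + 2
image of x^3: x^3 + 12x - 3
image of x^4: x^4 + 36x^2 - 24x + 40
image of x^5: x^5 + 80x^3 - 90x^2 + 520x - 215
image of x^6: x^6 + 150x^4 - 240x^3 + 2880x^2 - 3300x + 2646
image of x^7: x^7 + 252x^5 - 525x^4 + 10640x^3 - 21105x^2 + 55104x - 26782
each image's coordinates form column j of the matrix

the matrix is [[1, 0, 2, -3, 40, -215, 2646, -26782]; [0, 1, 0, 12, -24, 520, -3300, 55104]; [0, 0, 1, 0, 36, -90, 2880, -21105]; [0, 0, 0, 1, 0, 80, -240, 10640]; [0, 0, 0, 0, 1, 0, 150, -525]; [0, 0, 0, 0, 0, 1, 0, 252]; [0, 0, 0, 0, 0, 0, 1, 0]; [0, 0, 0, 0, 0, 0, 0, 1]] (rows listed top to bottom)


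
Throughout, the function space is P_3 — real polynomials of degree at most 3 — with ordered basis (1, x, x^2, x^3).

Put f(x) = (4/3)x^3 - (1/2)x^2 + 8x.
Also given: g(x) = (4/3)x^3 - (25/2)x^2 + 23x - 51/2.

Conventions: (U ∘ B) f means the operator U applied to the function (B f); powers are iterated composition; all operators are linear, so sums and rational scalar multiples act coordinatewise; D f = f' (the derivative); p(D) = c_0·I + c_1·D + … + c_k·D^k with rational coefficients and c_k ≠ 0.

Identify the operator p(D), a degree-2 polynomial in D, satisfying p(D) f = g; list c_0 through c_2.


D^0 f = (4/3)x^3 - (1/2)x^2 + 8x
D^1 f = 4x^2 - x + 8
D^2 f = 8x - 1
matching coefficients of g against c_0 f + c_1 Df + … from the top degree down determines the c_i
solution: c_0 = 1, c_1 = -3, c_2 = 3/2

p(D) = I − 3·D + (3/2)·D^2, i.e. c_0 = 1, c_1 = -3, c_2 = 3/2


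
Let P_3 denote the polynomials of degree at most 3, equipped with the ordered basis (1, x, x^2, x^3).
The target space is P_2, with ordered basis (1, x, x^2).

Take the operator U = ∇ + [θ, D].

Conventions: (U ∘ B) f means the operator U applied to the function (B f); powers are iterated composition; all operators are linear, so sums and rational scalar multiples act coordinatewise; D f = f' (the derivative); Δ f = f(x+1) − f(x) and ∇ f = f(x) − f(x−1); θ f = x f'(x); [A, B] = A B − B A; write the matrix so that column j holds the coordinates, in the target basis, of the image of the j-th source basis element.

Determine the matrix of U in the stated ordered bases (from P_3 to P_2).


image of 1: 0
image of x: 0
image of x^2: -1
image of x^3: -3x + 1
each image's coordinates form column j of the matrix

the matrix is [[0, 0, -1, 1]; [0, 0, 0, -3]; [0, 0, 0, 0]] (rows listed top to bottom)


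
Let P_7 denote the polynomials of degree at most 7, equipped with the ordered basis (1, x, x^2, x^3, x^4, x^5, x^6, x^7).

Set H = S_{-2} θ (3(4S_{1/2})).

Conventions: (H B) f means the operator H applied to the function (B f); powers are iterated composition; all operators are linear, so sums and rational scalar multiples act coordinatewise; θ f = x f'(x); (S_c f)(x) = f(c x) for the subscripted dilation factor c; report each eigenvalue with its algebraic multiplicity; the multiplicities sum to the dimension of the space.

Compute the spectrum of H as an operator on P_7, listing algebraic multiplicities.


λ = -84 (multiplicity 1), λ = -60 (multiplicity 1), λ = -36 (multiplicity 1), λ = -12 (multiplicity 1), λ = 0 (multiplicity 1), λ = 24 (multiplicity 1), λ = 48 (multiplicity 1), λ = 72 (multiplicity 1)

image of 1: 0
image of x: -12x
image of x^2: 24x^2
image of x^3: -36x^3
image of x^4: 48x^4
image of x^5: -60x^5
image of x^6: 72x^6
image of x^7: -84x^7
the matrix is upper triangular; its diagonal is (0, -12, 24, -36, 48, -60, 72, -84)
for a triangular matrix the eigenvalues are the diagonal entries, with algebraic multiplicity their repetition count


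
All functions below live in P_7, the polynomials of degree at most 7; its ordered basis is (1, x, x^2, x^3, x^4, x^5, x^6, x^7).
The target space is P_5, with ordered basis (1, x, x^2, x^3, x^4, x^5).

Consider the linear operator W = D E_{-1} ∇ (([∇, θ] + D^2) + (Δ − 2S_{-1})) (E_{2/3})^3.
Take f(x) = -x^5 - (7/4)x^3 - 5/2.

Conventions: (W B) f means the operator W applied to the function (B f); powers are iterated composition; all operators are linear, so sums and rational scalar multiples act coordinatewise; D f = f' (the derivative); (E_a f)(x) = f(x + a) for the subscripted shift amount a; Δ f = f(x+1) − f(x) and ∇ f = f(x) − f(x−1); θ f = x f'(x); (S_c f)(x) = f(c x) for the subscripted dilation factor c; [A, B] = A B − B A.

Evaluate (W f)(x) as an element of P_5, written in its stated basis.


E_{2/3} f = -x^5 - (10/3)x^4 - (223/36)x^3 - (349/54)x^2 - (269/81)x - 1531/486
E_{2/3} E_{2/3} f = -x^5 - (20/3)x^4 - (703/36)x^3 - (829/27)x^2 - (2036/81)x - 5279/486
E_{2/3} E_{2/3} E_{2/3} f = -x^5 - 10x^4 - (167/4)x^3 - (181/2)x^2 - 101x - 97/2
θ (E_{2/3})^3 f = -5x^5 - 40x^4 - (501/4)x^3 - 181x^2 - 101x
∇ θ (E_{2/3})^3 f = -25x^4 - 110x^3 - (743/4)x^2 - (485/4)x - 41/4
∇ (E_{2/3})^3 f = -5x^4 - 30x^3 - (301/4)x^2 - (363/4)x - 173/4
θ ∇ (E_{2/3})^3 f = -20x^4 - 90x^3 - (301/2)x^2 - (363/4)x
[∇, θ] (E_{2/3})^3 f = -5x^4 - 20x^3 - (141/4)x^2 - (61/2)x - 41/4
D (E_{2/3})^3 f = -5x^4 - 40x^3 - (501/4)x^2 - 181x - 101
D D (E_{2/3})^3 f = -20x^3 - 120x^2 - (501/2)x - 181
([∇, θ] + D^2) (E_{2/3})^3 f = -5x^4 - 40x^3 - (621/4)x^2 - 281x - 765/4
Δ (E_{2/3})^3 f = -5x^4 - 50x^3 - (781/4)x^2 - (1405/4)x - 977/4
S_{-1} (E_{2/3})^3 f = x^5 - 10x^4 + (167/4)x^3 - (181/2)x^2 + 101x - 97/2
(-2S_{-1}) (E_{2/3})^3 f = -2x^5 + 20x^4 - (167/2)x^3 + 181x^2 - 202x + 97
(Δ − 2S_{-1}) (E_{2/3})^3 f = -2x^5 + 15x^4 - (267/2)x^3 - (57/4)x^2 - (2213/4)x - 589/4
(([∇, θ] + D^2) + (Δ − 2S_{-1})) (E_{2/3})^3 f = -2x^5 + 10x^4 - (347/2)x^3 - (339/2)x^2 - (3337/4)x - 677/2
∇ (([∇, θ] + D^2) + (Δ − 2S_{-1})) (E_{2/3})^3 f = -10x^4 + 60x^3 - (1201/2)x^2 + (463/2)x - 3401/4
E_{-1} ∇ (([∇, θ] + D^2) + (Δ − 2S_{-1})) (E_{2/3})^3 f = -10x^4 + 100x^3 - (1681/2)x^2 + (3305/2)x - 7009/4
D E_{-1} ∇ (([∇, θ] + D^2) + (Δ − 2S_{-1})) (E_{2/3})^3 f = -40x^3 + 300x^2 - 1681x + 3305/2

g(x) = -40x^3 + 300x^2 - 1681x + 3305/2


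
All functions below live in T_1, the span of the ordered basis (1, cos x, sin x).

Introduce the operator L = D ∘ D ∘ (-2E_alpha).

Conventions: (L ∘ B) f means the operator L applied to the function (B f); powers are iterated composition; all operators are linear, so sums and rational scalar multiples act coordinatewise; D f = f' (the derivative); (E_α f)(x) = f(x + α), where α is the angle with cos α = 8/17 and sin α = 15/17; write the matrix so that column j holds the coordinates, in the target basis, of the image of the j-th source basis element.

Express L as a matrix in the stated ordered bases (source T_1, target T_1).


image of 1: 0
image of cos x: (16/17)cos x - (30/17)sin x
image of sin x: (30/17)cos x + (16/17)sin x
each image's coordinates form column j of the matrix

the matrix is [[0, 0, 0]; [0, 16/17, 30/17]; [0, -30/17, 16/17]] (rows listed top to bottom)


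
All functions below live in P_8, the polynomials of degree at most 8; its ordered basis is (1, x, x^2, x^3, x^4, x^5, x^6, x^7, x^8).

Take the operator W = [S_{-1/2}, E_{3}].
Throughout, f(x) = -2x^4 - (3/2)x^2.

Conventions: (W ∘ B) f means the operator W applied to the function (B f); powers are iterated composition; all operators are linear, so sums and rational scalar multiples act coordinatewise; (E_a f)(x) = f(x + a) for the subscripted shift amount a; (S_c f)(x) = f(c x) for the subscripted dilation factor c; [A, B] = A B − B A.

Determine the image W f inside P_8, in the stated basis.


E_{3} f = -2x^4 - 24x^3 - (219/2)x^2 - 225x - 351/2
S_{-1/2} E_{3} f = -(1/8)x^4 + 3x^3 - (219/8)x^2 + (225/2)x - 351/2
S_{-1/2} f = -(1/8)x^4 - (3/8)x^2
E_{3} S_{-1/2} f = -(1/8)x^4 - (3/2)x^3 - (57/8)x^2 - (63/4)x - 27/2
[S_{-1/2}, E_{3}] f = (9/2)x^3 - (81/4)x^2 + (513/4)x - 162

g(x) = (9/2)x^3 - (81/4)x^2 + (513/4)x - 162


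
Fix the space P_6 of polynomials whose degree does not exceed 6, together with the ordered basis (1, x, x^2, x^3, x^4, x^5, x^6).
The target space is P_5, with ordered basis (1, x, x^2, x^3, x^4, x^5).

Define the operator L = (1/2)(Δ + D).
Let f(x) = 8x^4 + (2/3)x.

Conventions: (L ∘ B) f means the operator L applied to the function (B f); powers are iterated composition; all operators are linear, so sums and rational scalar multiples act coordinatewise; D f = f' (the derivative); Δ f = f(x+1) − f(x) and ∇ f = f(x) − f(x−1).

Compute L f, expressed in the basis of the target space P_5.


the result is g(x) = 32x^3 + 24x^2 + 16x + 14/3

Δ f = 32x^3 + 48x^2 + 32x + 26/3
D f = 32x^3 + 2/3
(Δ + D) f = 64x^3 + 48x^2 + 32x + 28/3
((1/2)(Δ + D)) f = 32x^3 + 24x^2 + 16x + 14/3


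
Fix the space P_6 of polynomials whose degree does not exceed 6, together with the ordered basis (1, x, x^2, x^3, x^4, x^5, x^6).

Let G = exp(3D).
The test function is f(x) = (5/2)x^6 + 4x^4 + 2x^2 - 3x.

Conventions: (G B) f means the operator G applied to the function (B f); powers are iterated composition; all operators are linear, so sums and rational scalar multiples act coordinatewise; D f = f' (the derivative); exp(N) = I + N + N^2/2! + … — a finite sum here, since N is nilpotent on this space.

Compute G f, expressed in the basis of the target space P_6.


order-1 term: 45x^5 + 48x^3 + 12x - 9
order-2 term: (675/2)x^4 + 216x^2 + 18
order-3 term: 1350x^3 + 432x
order-4 term: (6075/2)x^2 + 324
order-5 term: 3645x
order-6 term: 3645/2
the series for exp(3D) f terminates at order 6
exp(3D) f = (5/2)x^6 + 45x^5 + (683/2)x^4 + 1398x^3 + (6511/2)x^2 + 4086x + 4311/2

the result is g(x) = (5/2)x^6 + 45x^5 + (683/2)x^4 + 1398x^3 + (6511/2)x^2 + 4086x + 4311/2


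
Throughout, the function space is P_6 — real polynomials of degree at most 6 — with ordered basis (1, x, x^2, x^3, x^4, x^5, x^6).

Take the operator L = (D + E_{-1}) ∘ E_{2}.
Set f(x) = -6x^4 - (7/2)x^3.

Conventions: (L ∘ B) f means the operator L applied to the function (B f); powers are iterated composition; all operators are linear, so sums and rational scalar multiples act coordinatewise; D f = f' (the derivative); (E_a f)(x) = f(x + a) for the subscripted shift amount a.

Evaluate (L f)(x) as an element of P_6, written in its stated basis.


the image equals g(x) = -6x^4 - (103/2)x^3 - 201x^2 - (729/2)x - 487/2

E_{2} f = -6x^4 - (103/2)x^3 - 165x^2 - 234x - 124
D E_{2} f = -24x^3 - (309/2)x^2 - 330x - 234
E_{-1} E_{2} f = -6x^4 - (55/2)x^3 - (93/2)x^2 - (69/2)x - 19/2
(D + E_{-1}) E_{2} f = -6x^4 - (103/2)x^3 - 201x^2 - (729/2)x - 487/2


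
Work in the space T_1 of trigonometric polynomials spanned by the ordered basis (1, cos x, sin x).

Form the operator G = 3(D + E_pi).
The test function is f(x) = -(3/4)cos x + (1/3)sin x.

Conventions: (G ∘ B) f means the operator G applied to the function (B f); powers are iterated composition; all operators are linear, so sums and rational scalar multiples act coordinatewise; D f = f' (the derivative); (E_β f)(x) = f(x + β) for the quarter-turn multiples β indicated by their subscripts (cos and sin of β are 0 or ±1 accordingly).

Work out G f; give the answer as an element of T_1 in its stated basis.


g(x) = (13/4)cos x + (5/4)sin x

D f = (1/3)cos x + (3/4)sin x
E_pi f = (3/4)cos x - (1/3)sin x
(D + E_pi) f = (13/12)cos x + (5/12)sin x
(3(D + E_pi)) f = (13/4)cos x + (5/4)sin x


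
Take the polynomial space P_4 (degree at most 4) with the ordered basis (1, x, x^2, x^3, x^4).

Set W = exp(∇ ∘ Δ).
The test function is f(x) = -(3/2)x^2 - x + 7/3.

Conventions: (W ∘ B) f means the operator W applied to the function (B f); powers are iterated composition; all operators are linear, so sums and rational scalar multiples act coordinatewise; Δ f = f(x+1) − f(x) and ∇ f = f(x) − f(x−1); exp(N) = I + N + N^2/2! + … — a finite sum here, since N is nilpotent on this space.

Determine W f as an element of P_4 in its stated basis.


order-1 term: -3
the series for exp(∇ ∘ Δ) f terminates at order 1
exp(∇ ∘ Δ) f = -(3/2)x^2 - x - 2/3

the result is g(x) = -(3/2)x^2 - x - 2/3


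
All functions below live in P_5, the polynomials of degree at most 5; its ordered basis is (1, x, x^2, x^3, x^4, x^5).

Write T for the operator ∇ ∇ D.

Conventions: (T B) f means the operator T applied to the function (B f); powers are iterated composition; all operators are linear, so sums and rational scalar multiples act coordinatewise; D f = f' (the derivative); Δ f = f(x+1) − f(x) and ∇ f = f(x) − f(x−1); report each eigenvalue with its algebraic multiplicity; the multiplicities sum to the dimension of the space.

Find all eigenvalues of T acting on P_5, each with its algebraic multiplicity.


λ = 0 (multiplicity 6)

image of 1: 0
image of x: 0
image of x^2: 0
image of x^3: 6
image of x^4: 24x - 24
image of x^5: 60x^2 - 120x + 70
the matrix is upper triangular; its diagonal is (0, 0, 0, 0, 0, 0)
for a triangular matrix the eigenvalues are the diagonal entries, with algebraic multiplicity their repetition count


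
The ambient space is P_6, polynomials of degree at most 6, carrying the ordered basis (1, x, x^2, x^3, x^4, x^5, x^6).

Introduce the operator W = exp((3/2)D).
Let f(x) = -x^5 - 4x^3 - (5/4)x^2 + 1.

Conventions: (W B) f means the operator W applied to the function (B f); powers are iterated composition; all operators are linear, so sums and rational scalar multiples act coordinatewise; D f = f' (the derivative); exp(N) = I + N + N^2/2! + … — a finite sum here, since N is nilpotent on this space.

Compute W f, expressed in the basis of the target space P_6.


the image equals g(x) = -x^5 - (15/2)x^4 - (53/2)x^3 - 53x^2 - (897/16)x - 733/32

order-1 term: -(15/2)x^4 - 18x^2 - (15/4)x
order-2 term: -(45/2)x^3 - 27x - 45/16
order-3 term: -(135/4)x^2 - 27/2
order-4 term: -(405/16)x
order-5 term: -243/32
the series for exp((3/2)D) f terminates at order 5
exp((3/2)D) f = -x^5 - (15/2)x^4 - (53/2)x^3 - 53x^2 - (897/16)x - 733/32


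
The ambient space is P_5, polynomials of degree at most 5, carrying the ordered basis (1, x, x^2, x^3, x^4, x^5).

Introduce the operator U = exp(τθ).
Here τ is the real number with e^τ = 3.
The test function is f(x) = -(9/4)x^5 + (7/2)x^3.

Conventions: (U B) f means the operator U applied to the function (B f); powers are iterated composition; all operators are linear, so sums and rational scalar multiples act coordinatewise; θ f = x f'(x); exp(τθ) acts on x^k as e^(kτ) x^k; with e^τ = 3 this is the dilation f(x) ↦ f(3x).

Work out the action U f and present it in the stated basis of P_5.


exp(τθ) x^k = e^(kτ) x^k; with e^τ = 3 this sends x^k to 3^k x^k
x^3 ↦ 27 x^3
x^5 ↦ 243 x^5
applying this coordinatewise to f: exp(τθ) f = -(2187/4)x^5 + (189/2)x^3

the image equals g(x) = -(2187/4)x^5 + (189/2)x^3


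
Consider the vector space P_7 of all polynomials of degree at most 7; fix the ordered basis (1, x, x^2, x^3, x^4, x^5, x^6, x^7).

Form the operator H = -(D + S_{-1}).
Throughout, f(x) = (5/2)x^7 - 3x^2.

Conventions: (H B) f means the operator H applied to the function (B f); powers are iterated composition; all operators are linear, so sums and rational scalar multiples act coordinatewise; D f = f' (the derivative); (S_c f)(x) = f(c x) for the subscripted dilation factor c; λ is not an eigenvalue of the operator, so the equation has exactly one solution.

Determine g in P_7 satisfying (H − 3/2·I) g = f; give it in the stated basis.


write g with unknown coordinates in the stated basis and equate coefficients in (H − 3/2·I) g = f
solving from the highest basis element down gives g = -5x^7 + 14x^6 - 168x^5 + 336x^4 - 2688x^3 + (16134/5)x^2 - (64536/5)x + 129072/25
check: H g = -5x^7 + 21x^6 - 252x^5 + 504x^4 - 4032x^3 + (24186/5)x^2 - (96804/5)x + 193608/25
so H g − 3/2·g = (5/2)x^7 - 3x^2 = f ✓

g(x) = -5x^7 + 14x^6 - 168x^5 + 336x^4 - 2688x^3 + (16134/5)x^2 - (64536/5)x + 129072/25


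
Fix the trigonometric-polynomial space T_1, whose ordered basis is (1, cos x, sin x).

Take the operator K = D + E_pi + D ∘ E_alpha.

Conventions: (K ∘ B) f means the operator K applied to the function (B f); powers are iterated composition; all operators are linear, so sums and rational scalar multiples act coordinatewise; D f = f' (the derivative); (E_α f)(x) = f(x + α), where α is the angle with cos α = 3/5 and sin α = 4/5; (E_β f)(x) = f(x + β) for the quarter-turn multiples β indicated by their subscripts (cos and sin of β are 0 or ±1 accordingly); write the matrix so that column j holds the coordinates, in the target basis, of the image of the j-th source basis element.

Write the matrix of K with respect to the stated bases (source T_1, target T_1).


the matrix is [[1, 0, 0]; [0, -9/5, 8/5]; [0, -8/5, -9/5]] (rows listed top to bottom)

image of 1: 1
image of cos x: -(9/5)cos x - (8/5)sin x
image of sin x: (8/5)cos x - (9/5)sin x
each image's coordinates form column j of the matrix


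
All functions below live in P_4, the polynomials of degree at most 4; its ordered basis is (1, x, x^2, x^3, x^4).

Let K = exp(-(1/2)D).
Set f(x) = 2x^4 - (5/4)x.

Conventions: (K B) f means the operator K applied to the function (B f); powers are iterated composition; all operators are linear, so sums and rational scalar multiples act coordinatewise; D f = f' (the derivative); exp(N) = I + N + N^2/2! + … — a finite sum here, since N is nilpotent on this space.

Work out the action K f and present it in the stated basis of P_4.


g(x) = 2x^4 - 4x^3 + 3x^2 - (9/4)x + 3/4

order-1 term: -4x^3 + 5/8
order-2 term: 3x^2
order-3 term: -x
order-4 term: 1/8
the series for exp(-(1/2)D) f terminates at order 4
exp(-(1/2)D) f = 2x^4 - 4x^3 + 3x^2 - (9/4)x + 3/4


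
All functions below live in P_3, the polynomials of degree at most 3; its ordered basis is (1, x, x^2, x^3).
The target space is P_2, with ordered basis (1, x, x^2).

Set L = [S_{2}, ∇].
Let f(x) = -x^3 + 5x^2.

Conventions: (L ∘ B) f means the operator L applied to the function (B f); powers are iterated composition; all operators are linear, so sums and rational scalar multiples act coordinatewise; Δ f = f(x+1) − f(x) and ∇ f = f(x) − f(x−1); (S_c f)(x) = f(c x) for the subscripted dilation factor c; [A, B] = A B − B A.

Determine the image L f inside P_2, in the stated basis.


the result is g(x) = 12x^2 - 38x + 22

∇ f = -3x^2 + 13x - 6
S_{2} ∇ f = -12x^2 + 26x - 6
S_{2} f = -8x^3 + 20x^2
∇ S_{2} f = -24x^2 + 64x - 28
[S_{2}, ∇] f = 12x^2 - 38x + 22


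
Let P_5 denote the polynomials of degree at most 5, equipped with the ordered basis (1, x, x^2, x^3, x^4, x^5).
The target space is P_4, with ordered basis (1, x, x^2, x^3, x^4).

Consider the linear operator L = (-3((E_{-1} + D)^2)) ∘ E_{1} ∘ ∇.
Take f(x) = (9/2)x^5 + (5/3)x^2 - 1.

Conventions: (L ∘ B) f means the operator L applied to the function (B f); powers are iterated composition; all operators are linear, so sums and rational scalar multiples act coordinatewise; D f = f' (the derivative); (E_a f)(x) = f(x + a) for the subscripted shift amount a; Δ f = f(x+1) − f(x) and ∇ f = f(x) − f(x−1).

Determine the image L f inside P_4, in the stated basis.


∇ f = (45/2)x^4 - 45x^3 + 45x^2 - (115/6)x + 17/6
E_{1} ∇ f = (45/2)x^4 + 45x^3 + 45x^2 + (155/6)x + 37/6
E_{-1} (E_{1} ∘ ∇) f = (45/2)x^4 - 45x^3 + 45x^2 - (115/6)x + 17/6
D (E_{1} ∘ ∇) f = 90x^3 + 135x^2 + 90x + 155/6
(E_{-1} + D) (E_{1} ∘ ∇) f = (45/2)x^4 + 45x^3 + 180x^2 + (425/6)x + 86/3
E_{-1} (E_{-1} + D) (E_{1} ∘ ∇) f = (45/2)x^4 - 45x^3 + 180x^2 - (1465/6)x + 346/3
D (E_{-1} + D) (E_{1} ∘ ∇) f = 90x^3 + 135x^2 + 360x + 425/6
(E_{-1} + D) (E_{-1} + D) (E_{1} ∘ ∇) f = (45/2)x^4 + 45x^3 + 315x^2 + (695/6)x + 1117/6
(-3((E_{-1} + D)^2)) (E_{1} ∘ ∇) f = -(135/2)x^4 - 135x^3 - 945x^2 - (695/2)x - 1117/2

g(x) = -(135/2)x^4 - 135x^3 - 945x^2 - (695/2)x - 1117/2


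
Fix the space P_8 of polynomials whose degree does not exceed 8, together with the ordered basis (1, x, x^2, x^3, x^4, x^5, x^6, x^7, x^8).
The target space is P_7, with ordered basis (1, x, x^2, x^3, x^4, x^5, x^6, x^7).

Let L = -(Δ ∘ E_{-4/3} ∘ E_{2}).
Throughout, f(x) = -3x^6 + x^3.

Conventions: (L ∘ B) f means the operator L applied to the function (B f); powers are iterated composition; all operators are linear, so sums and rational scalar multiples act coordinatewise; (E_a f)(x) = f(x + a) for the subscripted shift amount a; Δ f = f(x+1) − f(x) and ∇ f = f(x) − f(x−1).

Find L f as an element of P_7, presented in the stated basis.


E_{2} f = -3x^6 - 36x^5 - 180x^4 - 479x^3 - 714x^2 - 564x - 184
E_{-4/3} E_{2} f = -3x^6 - 12x^5 - 20x^4 - (151/9)x^3 - (62/9)x^2 - (28/27)x + 8/243
Δ E_{-4/3} E_{2} f = -18x^5 - 105x^4 - 260x^3 - (1006/3)x^2 - (1999/9)x - 1612/27
(-(Δ ∘ E_{-4/3} ∘ E_{2})) f = 18x^5 + 105x^4 + 260x^3 + (1006/3)x^2 + (1999/9)x + 1612/27

the result is g(x) = 18x^5 + 105x^4 + 260x^3 + (1006/3)x^2 + (1999/9)x + 1612/27


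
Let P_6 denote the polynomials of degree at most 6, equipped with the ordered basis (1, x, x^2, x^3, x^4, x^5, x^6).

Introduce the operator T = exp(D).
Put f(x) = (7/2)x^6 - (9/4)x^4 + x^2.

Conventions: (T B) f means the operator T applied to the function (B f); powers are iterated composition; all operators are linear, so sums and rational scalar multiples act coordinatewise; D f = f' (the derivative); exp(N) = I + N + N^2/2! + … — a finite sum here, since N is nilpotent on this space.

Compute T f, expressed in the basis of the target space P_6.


order-1 term: 21x^5 - 9x^3 + 2x
order-2 term: (105/2)x^4 - (27/2)x^2 + 1
order-3 term: 70x^3 - 9x
order-4 term: (105/2)x^2 - 9/4
order-5 term: 21x
order-6 term: 7/2
the series for exp(D) f terminates at order 6
exp(D) f = (7/2)x^6 + 21x^5 + (201/4)x^4 + 61x^3 + 40x^2 + 14x + 9/4

g(x) = (7/2)x^6 + 21x^5 + (201/4)x^4 + 61x^3 + 40x^2 + 14x + 9/4


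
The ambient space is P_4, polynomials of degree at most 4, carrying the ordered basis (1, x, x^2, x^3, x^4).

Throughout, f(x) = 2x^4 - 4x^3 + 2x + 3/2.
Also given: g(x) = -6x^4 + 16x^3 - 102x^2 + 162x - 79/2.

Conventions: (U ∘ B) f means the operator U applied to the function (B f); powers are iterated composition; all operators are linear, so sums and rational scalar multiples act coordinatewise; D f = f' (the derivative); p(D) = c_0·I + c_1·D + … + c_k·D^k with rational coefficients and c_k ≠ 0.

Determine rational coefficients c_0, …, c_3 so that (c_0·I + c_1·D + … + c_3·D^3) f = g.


D^0 f = 2x^4 - 4x^3 + 2x + 3/2
D^1 f = 8x^3 - 12x^2 + 2
D^2 f = 24x^2 - 24x
D^3 f = 48x - 24
matching coefficients of g against c_0 f + c_1 Df + … from the top degree down determines the c_i
solution: c_0 = -3, c_1 = 1/2, c_2 = -4, c_3 = 3/2

c_0 = -3, c_1 = 1/2, c_2 = -4, c_3 = 3/2


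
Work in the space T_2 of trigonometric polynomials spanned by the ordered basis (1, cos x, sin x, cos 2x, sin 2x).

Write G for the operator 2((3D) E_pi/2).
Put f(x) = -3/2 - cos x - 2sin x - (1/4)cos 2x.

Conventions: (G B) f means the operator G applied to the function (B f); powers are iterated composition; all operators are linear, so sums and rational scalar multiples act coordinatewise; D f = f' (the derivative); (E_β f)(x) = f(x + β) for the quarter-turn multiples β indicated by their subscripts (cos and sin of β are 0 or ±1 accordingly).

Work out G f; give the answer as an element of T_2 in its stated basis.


g(x) = 6cos x + 12sin x - 3sin 2x

E_pi/2 f = -3/2 - 2cos x + sin x + (1/4)cos 2x
D E_pi/2 f = cos x + 2sin x - (1/2)sin 2x
(3D) E_pi/2 f = 3cos x + 6sin x - (3/2)sin 2x
(2((3D) E_pi/2)) f = 6cos x + 12sin x - 3sin 2x


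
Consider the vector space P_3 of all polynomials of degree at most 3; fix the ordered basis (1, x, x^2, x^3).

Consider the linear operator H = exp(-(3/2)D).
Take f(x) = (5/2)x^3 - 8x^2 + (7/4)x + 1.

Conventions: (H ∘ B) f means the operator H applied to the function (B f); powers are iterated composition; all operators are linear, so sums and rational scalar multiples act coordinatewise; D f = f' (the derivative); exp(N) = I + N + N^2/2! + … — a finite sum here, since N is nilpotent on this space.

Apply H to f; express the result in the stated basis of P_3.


order-1 term: -(45/4)x^2 + 24x - 21/8
order-2 term: (135/8)x - 18
order-3 term: -135/16
the series for exp(-(3/2)D) f terminates at order 3
exp(-(3/2)D) f = (5/2)x^3 - (77/4)x^2 + (341/8)x - 449/16

the result is g(x) = (5/2)x^3 - (77/4)x^2 + (341/8)x - 449/16


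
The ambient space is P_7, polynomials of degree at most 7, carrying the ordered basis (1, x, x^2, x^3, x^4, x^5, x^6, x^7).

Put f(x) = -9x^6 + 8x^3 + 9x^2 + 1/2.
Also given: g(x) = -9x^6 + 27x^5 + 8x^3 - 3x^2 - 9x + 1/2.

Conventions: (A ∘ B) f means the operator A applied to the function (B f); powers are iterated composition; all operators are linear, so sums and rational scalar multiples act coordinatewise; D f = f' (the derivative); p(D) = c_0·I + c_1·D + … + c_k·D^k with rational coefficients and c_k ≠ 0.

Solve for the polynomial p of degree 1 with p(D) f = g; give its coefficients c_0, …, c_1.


c_0 = 1, c_1 = -1/2

D^0 f = -9x^6 + 8x^3 + 9x^2 + 1/2
D^1 f = -54x^5 + 24x^2 + 18x
matching coefficients of g against c_0 f + c_1 Df + … from the top degree down determines the c_i
solution: c_0 = 1, c_1 = -1/2


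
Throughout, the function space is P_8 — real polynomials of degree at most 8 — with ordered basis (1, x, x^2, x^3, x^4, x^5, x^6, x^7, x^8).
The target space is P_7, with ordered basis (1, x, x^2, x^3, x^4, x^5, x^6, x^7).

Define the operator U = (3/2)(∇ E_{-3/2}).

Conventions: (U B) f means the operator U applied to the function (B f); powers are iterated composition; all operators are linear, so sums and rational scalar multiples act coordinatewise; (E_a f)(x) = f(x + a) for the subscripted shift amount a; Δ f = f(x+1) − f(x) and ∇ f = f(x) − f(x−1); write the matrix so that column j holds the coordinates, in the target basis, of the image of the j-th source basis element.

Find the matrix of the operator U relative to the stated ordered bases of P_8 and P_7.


the matrix is [[0, 3/2, -6, 147/8, -51, 4323/32, -2793/8, 113907/128, -18003/8]; [0, 0, 3, -18, 147/2, -255, 12969/16, -19551/8, 113907/16]; [0, 0, 0, 9/2, -36, 735/4, -765, 90783/32, -19551/2]; [0, 0, 0, 0, 6, -60, 735/2, -1785, 30261/4]; [0, 0, 0, 0, 0, 15/2, -90, 5145/8, -3570]; [0, 0, 0, 0, 0, 0, 9, -126, 1029]; [0, 0, 0, 0, 0, 0, 0, 21/2, -168]; [0, 0, 0, 0, 0, 0, 0, 0, 12]] (rows listed top to bottom)

image of 1: 0
image of x: 3/2
image of x^2: 3x - 6
image of x^3: (9/2)x^2 - 18x + 147/8
image of x^4: 6x^3 - 36x^2 + (147/2)x - 51
image of x^5: (15/2)x^4 - 60x^3 + (735/4)x^2 - 255x + 4323/32
image of x^6: 9x^5 - 90x^4 + (735/2)x^3 - 765x^2 + (12969/16)x - 2793/8
image of x^7: (21/2)x^6 - 126x^5 + (5145/8)x^4 - 1785x^3 + (90783/32)x^2 - (19551/8)x + 113907/128
image of x^8: 12x^7 - 168x^6 + 1029x^5 - 3570x^4 + (30261/4)x^3 - (19551/2)x^2 + (113907/16)x - 18003/8
each image's coordinates form column j of the matrix


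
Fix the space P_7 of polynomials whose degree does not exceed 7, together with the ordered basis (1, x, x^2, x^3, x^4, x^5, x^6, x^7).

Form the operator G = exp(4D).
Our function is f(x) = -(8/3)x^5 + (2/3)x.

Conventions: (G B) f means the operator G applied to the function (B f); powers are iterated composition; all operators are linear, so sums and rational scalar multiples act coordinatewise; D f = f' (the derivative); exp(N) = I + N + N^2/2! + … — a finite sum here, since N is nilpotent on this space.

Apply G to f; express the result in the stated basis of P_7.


order-1 term: -(160/3)x^4 + 8/3
order-2 term: -(1280/3)x^3
order-3 term: -(5120/3)x^2
order-4 term: -(10240/3)x
order-5 term: -8192/3
the series for exp(4D) f terminates at order 5
exp(4D) f = -(8/3)x^5 - (160/3)x^4 - (1280/3)x^3 - (5120/3)x^2 - (10238/3)x - 2728

g(x) = -(8/3)x^5 - (160/3)x^4 - (1280/3)x^3 - (5120/3)x^2 - (10238/3)x - 2728


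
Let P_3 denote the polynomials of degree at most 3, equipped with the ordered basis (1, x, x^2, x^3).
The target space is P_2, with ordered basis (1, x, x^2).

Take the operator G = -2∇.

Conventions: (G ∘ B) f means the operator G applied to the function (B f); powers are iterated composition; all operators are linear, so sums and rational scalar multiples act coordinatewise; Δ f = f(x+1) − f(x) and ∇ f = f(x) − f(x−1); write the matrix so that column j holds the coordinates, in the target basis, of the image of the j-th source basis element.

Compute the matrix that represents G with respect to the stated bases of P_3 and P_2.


the matrix is [[0, -2, 2, -2]; [0, 0, -4, 6]; [0, 0, 0, -6]] (rows listed top to bottom)

image of 1: 0
image of x: -2
image of x^2: -4x + 2
image of x^3: -6x^2 + 6x - 2
each image's coordinates form column j of the matrix


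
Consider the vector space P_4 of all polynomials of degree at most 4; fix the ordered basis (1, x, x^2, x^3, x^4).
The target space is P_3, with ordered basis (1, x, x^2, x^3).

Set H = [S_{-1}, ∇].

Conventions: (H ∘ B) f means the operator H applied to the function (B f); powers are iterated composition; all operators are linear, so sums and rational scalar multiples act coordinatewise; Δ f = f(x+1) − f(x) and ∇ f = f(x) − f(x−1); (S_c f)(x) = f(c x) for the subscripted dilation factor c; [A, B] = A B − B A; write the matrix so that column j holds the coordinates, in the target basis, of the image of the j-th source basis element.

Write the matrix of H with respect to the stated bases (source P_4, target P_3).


the matrix is [[0, 2, 0, 2, 0]; [0, 0, -4, 0, -8]; [0, 0, 0, 6, 0]; [0, 0, 0, 0, -8]] (rows listed top to bottom)

image of 1: 0
image of x: 2
image of x^2: -4x
image of x^3: 6x^2 + 2
image of x^4: -8x^3 - 8x
each image's coordinates form column j of the matrix


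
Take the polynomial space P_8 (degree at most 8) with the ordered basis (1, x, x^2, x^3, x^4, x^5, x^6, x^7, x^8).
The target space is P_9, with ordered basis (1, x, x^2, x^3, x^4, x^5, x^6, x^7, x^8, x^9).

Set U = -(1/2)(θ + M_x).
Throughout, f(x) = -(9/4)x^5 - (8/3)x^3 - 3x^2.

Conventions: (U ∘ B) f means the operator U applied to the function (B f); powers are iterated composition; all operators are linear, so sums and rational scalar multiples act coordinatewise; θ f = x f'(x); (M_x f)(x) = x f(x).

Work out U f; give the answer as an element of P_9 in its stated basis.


the result is g(x) = (9/8)x^6 + (45/8)x^5 + (4/3)x^4 + (11/2)x^3 + 3x^2

θ f = -(45/4)x^5 - 8x^3 - 6x^2
M_x f = -(9/4)x^6 - (8/3)x^4 - 3x^3
(θ + M_x) f = -(9/4)x^6 - (45/4)x^5 - (8/3)x^4 - 11x^3 - 6x^2
(-(1/2)(θ + M_x)) f = (9/8)x^6 + (45/8)x^5 + (4/3)x^4 + (11/2)x^3 + 3x^2


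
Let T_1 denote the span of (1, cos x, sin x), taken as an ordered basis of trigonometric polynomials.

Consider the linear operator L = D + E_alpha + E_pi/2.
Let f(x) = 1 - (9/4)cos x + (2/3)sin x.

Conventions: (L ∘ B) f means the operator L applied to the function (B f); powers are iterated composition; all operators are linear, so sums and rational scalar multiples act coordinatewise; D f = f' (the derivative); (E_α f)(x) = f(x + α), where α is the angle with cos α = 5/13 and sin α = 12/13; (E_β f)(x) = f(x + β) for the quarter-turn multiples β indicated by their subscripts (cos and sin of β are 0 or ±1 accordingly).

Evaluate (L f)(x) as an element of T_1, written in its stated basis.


g(x) = 2 + (13/12)cos x + (41/6)sin x

D f = (2/3)cos x + (9/4)sin x
E_alpha f = 1 - (1/4)cos x + (7/3)sin x
E_pi/2 f = 1 + (2/3)cos x + (9/4)sin x
(D + E_alpha + E_pi/2) f = 2 + (13/12)cos x + (41/6)sin x


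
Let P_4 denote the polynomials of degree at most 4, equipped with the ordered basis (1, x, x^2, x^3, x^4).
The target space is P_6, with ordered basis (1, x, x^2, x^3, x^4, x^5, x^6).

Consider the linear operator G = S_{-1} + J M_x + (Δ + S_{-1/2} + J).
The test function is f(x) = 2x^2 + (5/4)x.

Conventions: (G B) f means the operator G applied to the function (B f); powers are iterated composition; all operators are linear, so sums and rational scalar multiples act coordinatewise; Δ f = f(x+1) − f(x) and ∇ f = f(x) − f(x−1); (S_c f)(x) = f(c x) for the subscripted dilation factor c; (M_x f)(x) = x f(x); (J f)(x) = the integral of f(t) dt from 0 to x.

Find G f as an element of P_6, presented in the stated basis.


S_{-1} f = 2x^2 - (5/4)x
M_x f = 2x^3 + (5/4)x^2
J M_x f = (1/2)x^4 + (5/12)x^3
Δ f = 4x + 13/4
S_{-1/2} f = (1/2)x^2 - (5/8)x
J f = (2/3)x^3 + (5/8)x^2
(Δ + S_{-1/2} + J) f = (2/3)x^3 + (9/8)x^2 + (27/8)x + 13/4
(S_{-1} + J M_x + (Δ + S_{-1/2} + J)) f = (1/2)x^4 + (13/12)x^3 + (25/8)x^2 + (17/8)x + 13/4

the image equals g(x) = (1/2)x^4 + (13/12)x^3 + (25/8)x^2 + (17/8)x + 13/4


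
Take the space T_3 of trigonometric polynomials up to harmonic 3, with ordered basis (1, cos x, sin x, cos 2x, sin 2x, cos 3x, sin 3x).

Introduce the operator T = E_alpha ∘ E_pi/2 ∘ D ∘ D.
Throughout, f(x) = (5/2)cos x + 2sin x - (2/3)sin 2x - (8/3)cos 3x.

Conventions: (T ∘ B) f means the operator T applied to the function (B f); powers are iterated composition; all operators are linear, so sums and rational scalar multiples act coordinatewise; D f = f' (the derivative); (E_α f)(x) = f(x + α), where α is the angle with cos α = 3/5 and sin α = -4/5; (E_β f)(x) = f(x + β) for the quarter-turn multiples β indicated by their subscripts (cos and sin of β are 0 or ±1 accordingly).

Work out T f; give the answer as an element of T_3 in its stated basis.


g(x) = -(16/5)cos x - (1/10)sin x + (64/25)cos 2x + (56/75)sin 2x - (1056/125)cos 3x - (2808/125)sin 3x

D f = 2cos x - (5/2)sin x - (4/3)cos 2x + 8sin 3x
D D f = -(5/2)cos x - 2sin x + (8/3)sin 2x + 24cos 3x
E_pi/2 D D f = -2cos x + (5/2)sin x - (8/3)sin 2x + 24sin 3x
E_alpha (E_pi/2 ∘ D) D f = -(16/5)cos x - (1/10)sin x + (64/25)cos 2x + (56/75)sin 2x - (1056/125)cos 3x - (2808/125)sin 3x
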